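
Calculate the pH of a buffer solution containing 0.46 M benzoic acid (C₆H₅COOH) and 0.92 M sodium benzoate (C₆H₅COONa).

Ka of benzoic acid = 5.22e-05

pKa = -log(5.22e-05) = 4.28. pH = pKa + log([A⁻]/[HA]) = 4.28 + log(0.92/0.46)

pH = 4.58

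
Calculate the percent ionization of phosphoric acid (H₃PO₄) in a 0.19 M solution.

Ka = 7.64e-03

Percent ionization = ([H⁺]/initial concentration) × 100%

Using Ka equilibrium: x² + Ka×x - Ka×C = 0. Solving: [H⁺] = 3.4471e-02. Percent = (3.4471e-02/0.19) × 100

Percent ionization = 18.1%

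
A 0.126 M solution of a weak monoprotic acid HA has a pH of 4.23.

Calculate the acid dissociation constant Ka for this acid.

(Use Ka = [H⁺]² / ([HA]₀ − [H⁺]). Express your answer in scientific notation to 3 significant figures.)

[H⁺] = 10^(−pH) = 10^(−4.23) = 5.888e-05 M. For HA ⇌ H⁺ + A⁻, Ka = [H⁺][A⁻]/[HA] = [H⁺]² / ([HA]₀ − [H⁺]) = (5.888e-05)² / (0.126 − 5.888e-05) = 2.75e-08.

K_a = 2.75e-08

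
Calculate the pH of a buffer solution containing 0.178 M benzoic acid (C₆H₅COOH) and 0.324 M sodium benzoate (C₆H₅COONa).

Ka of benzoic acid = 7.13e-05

pKa = -log(7.13e-05) = 4.15. pH = pKa + log([A⁻]/[HA]) = 4.15 + log(0.324/0.178)

pH = 4.41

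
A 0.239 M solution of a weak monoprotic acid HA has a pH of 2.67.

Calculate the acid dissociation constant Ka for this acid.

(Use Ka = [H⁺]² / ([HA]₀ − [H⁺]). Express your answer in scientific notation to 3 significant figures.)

[H⁺] = 10^(−pH) = 10^(−2.67) = 2.138e-03 M. For HA ⇌ H⁺ + A⁻, Ka = [H⁺][A⁻]/[HA] = [H⁺]² / ([HA]₀ − [H⁺]) = (2.138e-03)² / (0.239 − 2.138e-03) = 1.93e-05.

K_a = 1.93e-05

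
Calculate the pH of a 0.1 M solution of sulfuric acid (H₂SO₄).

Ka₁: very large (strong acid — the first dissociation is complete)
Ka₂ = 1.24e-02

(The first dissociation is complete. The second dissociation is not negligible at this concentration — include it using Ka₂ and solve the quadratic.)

First dissociation is complete: [H⁺]₀ = [HSO₄⁻]₀ = C = 0.1 M. Second dissociation HSO₄⁻ ⇌ H⁺ + SO₄²⁻: let x = [SO₄²⁻]. Ka₂ = (C + x)·x / (C − x) = 1.24e-02 → x² + (C + Ka₂)·x − Ka₂·C = 0 → x² + 0.11240·x − 1.240e-03 = 0. x = (−0.11240 + √(0.11240² + 4 × 1.240e-03)) / 2 = 1.0121e-02 M. [H⁺] = C + x = 0.1 + 1.0121e-02 = 1.1012e-01 M. pH = -log(1.1012e-01) = 0.96.

pH = 0.96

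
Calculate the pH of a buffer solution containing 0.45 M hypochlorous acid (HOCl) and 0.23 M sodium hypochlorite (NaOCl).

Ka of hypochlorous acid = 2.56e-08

pKa = -log(2.56e-08) = 7.59. pH = pKa + log([A⁻]/[HA]) = 7.59 + log(0.23/0.45)

pH = 7.30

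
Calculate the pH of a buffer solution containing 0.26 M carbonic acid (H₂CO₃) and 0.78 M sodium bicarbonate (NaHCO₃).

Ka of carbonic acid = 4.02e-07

pKa = -log(4.02e-07) = 6.40. pH = pKa + log([A⁻]/[HA]) = 6.40 + log(0.78/0.26)

pH = 6.87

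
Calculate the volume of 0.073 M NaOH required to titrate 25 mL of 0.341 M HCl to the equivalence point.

At equivalence: moles acid = moles base. moles HCl = 0.341 × 25/1000 = 0.008525 mol. V_base = moles / 0.073 × 1000 = 116.8 mL.

V_{base} = 116.8 mL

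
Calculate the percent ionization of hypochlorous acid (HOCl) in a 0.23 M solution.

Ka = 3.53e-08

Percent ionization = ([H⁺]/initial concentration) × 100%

Using Ka equilibrium: x² + Ka×x - Ka×C = 0. Solving: [H⁺] = 9.0088e-05. Percent = (9.0088e-05/0.23) × 100

Percent ionization = 0.0392%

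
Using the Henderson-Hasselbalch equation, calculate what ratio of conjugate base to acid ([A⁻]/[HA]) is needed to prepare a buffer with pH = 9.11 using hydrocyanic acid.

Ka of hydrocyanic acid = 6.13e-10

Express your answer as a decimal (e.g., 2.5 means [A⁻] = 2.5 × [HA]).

pKa = -log(6.13e-10) = 9.2125. pH = pKa + log([A⁻]/[HA]), so log([A⁻]/[HA]) = pH − pKa = 9.11 − 9.2125 = -0.1025. [A⁻]/[HA] = 10^(-0.1025) = 0.790

[A⁻]/[HA] = 0.790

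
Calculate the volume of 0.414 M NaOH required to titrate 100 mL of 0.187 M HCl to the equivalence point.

At equivalence: moles acid = moles base. moles HCl = 0.187 × 100/1000 = 0.0187 mol. V_base = moles / 0.414 × 1000 = 45.2 mL.

V_{base} = 45.2 mL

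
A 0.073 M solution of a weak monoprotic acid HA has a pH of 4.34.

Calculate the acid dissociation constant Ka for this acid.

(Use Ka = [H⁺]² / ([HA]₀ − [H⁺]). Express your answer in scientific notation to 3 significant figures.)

[H⁺] = 10^(−pH) = 10^(−4.34) = 4.571e-05 M. For HA ⇌ H⁺ + A⁻, Ka = [H⁺][A⁻]/[HA] = [H⁺]² / ([HA]₀ − [H⁺]) = (4.571e-05)² / (0.073 − 4.571e-05) = 2.86e-08.

K_a = 2.86e-08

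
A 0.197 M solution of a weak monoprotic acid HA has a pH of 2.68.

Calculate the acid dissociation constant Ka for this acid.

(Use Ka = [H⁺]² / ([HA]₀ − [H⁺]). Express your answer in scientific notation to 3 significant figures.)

[H⁺] = 10^(−pH) = 10^(−2.68) = 2.089e-03 M. For HA ⇌ H⁺ + A⁻, Ka = [H⁺][A⁻]/[HA] = [H⁺]² / ([HA]₀ − [H⁺]) = (2.089e-03)² / (0.197 − 2.089e-03) = 2.24e-05.

K_a = 2.24e-05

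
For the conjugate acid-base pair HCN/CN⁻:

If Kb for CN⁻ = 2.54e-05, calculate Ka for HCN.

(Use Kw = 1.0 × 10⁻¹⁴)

For a conjugate pair Ka × Kb = Kw, so Ka = Kw/Kb = 1.0 × 10⁻¹⁴ / 2.54e-05 = 3.94e-10.

K_a = 3.94e-10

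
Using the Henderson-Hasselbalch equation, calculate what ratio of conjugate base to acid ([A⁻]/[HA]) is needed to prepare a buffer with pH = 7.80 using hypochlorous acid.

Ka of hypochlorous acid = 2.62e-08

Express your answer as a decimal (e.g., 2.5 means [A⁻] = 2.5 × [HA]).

pKa = -log(2.62e-08) = 7.5817. pH = pKa + log([A⁻]/[HA]), so log([A⁻]/[HA]) = pH − pKa = 7.80 − 7.5817 = 0.2183. [A⁻]/[HA] = 10^(0.2183) = 1.65

[A⁻]/[HA] = 1.65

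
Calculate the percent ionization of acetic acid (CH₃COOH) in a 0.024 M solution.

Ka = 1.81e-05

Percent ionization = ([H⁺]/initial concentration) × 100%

Using Ka equilibrium: x² + Ka×x - Ka×C = 0. Solving: [H⁺] = 6.5010e-04. Percent = (6.5010e-04/0.024) × 100

Percent ionization = 2.71%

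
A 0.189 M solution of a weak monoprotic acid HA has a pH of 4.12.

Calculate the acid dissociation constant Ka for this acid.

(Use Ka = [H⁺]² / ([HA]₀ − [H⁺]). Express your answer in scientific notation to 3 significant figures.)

[H⁺] = 10^(−pH) = 10^(−4.12) = 7.586e-05 M. For HA ⇌ H⁺ + A⁻, Ka = [H⁺][A⁻]/[HA] = [H⁺]² / ([HA]₀ − [H⁺]) = (7.586e-05)² / (0.189 − 7.586e-05) = 3.05e-08.

K_a = 3.05e-08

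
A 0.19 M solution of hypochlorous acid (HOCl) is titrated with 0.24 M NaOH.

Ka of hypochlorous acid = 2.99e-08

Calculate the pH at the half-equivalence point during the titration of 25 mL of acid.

At half-equivalence [HA] = [A⁻], so Henderson-Hasselbalch gives pH = pKa = -log(2.99e-08) = 7.52.

pH = pKa = 7.52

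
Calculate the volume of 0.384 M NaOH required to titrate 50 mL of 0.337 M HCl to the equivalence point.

At equivalence: moles acid = moles base. moles HCl = 0.337 × 50/1000 = 0.01685 mol. V_base = moles / 0.384 × 1000 = 43.9 mL.

V_{base} = 43.9 mL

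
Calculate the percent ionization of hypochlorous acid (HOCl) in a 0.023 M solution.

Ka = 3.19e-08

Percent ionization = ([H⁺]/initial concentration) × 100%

Using Ka equilibrium: x² + Ka×x - Ka×C = 0. Solving: [H⁺] = 2.7071e-05. Percent = (2.7071e-05/0.023) × 100

Percent ionization = 0.118%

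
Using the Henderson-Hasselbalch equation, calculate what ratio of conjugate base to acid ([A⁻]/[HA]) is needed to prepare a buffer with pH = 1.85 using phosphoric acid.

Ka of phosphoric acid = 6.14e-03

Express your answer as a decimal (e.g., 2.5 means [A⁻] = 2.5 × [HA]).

pKa = -log(6.14e-03) = 2.2118. pH = pKa + log([A⁻]/[HA]), so log([A⁻]/[HA]) = pH − pKa = 1.85 − 2.2118 = -0.3618. [A⁻]/[HA] = 10^(-0.3618) = 0.435

[A⁻]/[HA] = 0.435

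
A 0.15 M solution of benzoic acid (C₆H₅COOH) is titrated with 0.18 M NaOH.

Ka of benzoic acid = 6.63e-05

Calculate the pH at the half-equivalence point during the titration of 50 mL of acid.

At half-equivalence [HA] = [A⁻], so Henderson-Hasselbalch gives pH = pKa = -log(6.63e-05) = 4.18.

pH = pKa = 4.18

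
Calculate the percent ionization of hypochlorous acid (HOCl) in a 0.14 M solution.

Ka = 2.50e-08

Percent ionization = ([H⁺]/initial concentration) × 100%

Using Ka equilibrium: x² + Ka×x - Ka×C = 0. Solving: [H⁺] = 5.9148e-05. Percent = (5.9148e-05/0.14) × 100

Percent ionization = 0.0422%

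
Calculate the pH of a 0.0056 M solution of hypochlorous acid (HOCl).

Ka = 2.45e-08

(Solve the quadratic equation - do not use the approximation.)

x² + Ka×x - Ka×C = 0. Using quadratic formula: [H⁺] = 1.1701e-05

pH = 4.93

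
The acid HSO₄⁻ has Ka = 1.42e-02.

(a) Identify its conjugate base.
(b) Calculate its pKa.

(a) The conjugate base is formed by removing one H⁺ from HSO₄⁻, giving SO₄²⁻. (b) pKa = -log(Ka) = -log(1.42e-02) = 1.85.

Conjugate base: SO₄²⁻; pK_a = 1.85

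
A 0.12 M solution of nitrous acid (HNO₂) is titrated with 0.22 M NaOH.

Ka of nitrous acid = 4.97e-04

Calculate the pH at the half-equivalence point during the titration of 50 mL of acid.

At half-equivalence [HA] = [A⁻], so Henderson-Hasselbalch gives pH = pKa = -log(4.97e-04) = 3.30.

pH = pKa = 3.30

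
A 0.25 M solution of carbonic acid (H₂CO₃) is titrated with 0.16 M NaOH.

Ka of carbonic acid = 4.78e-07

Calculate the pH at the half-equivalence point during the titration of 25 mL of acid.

At half-equivalence [HA] = [A⁻], so Henderson-Hasselbalch gives pH = pKa = -log(4.78e-07) = 6.32.

pH = pKa = 6.32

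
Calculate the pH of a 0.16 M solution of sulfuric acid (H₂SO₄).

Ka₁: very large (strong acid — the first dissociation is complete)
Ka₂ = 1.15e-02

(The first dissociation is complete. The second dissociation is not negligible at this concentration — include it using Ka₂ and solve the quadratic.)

First dissociation is complete: [H⁺]₀ = [HSO₄⁻]₀ = C = 0.16 M. Second dissociation HSO₄⁻ ⇌ H⁺ + SO₄²⁻: let x = [SO₄²⁻]. Ka₂ = (C + x)·x / (C − x) = 1.15e-02 → x² + (C + Ka₂)·x − Ka₂·C = 0 → x² + 0.17150·x − 1.840e-03 = 0. x = (−0.17150 + √(0.17150² + 4 × 1.840e-03)) / 2 = 1.0130e-02 M. [H⁺] = C + x = 0.16 + 1.0130e-02 = 1.7013e-01 M. pH = -log(1.7013e-01) = 0.77.

pH = 0.77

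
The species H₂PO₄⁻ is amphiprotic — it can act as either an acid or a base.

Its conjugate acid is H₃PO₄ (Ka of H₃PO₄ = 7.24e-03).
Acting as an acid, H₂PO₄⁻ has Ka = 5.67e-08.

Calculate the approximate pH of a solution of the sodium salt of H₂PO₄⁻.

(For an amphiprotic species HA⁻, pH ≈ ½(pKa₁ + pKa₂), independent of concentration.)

pKa₁ = -log(7.24e-03) = 2.14; pKa₂ = -log(5.67e-08) = 7.25. For an amphiprotic species, pH ≈ ½(pKa₁ + pKa₂) = ½(2.14 + 7.25) = 4.69.

pH = 4.69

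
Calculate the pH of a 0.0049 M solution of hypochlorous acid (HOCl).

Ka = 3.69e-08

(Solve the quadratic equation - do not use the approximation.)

x² + Ka×x - Ka×C = 0. Using quadratic formula: [H⁺] = 1.3428e-05

pH = 4.87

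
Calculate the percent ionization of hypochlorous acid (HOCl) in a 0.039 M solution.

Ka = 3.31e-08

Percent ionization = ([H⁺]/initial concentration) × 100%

Using Ka equilibrium: x² + Ka×x - Ka×C = 0. Solving: [H⁺] = 3.5913e-05. Percent = (3.5913e-05/0.039) × 100

Percent ionization = 0.0921%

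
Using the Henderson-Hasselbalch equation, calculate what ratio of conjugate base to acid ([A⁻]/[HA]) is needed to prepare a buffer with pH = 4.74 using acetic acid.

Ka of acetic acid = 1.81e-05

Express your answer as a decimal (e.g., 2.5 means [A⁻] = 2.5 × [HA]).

pKa = -log(1.81e-05) = 4.7423. pH = pKa + log([A⁻]/[HA]), so log([A⁻]/[HA]) = pH − pKa = 4.74 − 4.7423 = -0.0023. [A⁻]/[HA] = 10^(-0.0023) = 0.995

[A⁻]/[HA] = 0.995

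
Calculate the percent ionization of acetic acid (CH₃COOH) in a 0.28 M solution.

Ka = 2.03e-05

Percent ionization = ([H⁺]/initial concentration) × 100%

Using Ka equilibrium: x² + Ka×x - Ka×C = 0. Solving: [H⁺] = 2.3740e-03. Percent = (2.3740e-03/0.28) × 100

Percent ionization = 0.848%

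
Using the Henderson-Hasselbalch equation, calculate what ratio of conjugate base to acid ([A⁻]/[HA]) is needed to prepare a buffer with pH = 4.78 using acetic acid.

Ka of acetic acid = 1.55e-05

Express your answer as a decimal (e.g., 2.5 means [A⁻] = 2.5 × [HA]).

pKa = -log(1.55e-05) = 4.8097. pH = pKa + log([A⁻]/[HA]), so log([A⁻]/[HA]) = pH − pKa = 4.78 − 4.8097 = -0.0297. [A⁻]/[HA] = 10^(-0.0297) = 0.934

[A⁻]/[HA] = 0.934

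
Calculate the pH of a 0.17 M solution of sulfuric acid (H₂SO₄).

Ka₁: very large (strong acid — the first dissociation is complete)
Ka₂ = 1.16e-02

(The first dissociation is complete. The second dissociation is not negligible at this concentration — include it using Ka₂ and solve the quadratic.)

First dissociation is complete: [H⁺]₀ = [HSO₄⁻]₀ = C = 0.17 M. Second dissociation HSO₄⁻ ⇌ H⁺ + SO₄²⁻: let x = [SO₄²⁻]. Ka₂ = (C + x)·x / (C − x) = 1.16e-02 → x² + (C + Ka₂)·x − Ka₂·C = 0 → x² + 0.18160·x − 1.972e-03 = 0. x = (−0.18160 + √(0.18160² + 4 × 1.972e-03)) / 2 = 1.0277e-02 M. [H⁺] = C + x = 0.17 + 1.0277e-02 = 1.8028e-01 M. pH = -log(1.8028e-01) = 0.74.

pH = 0.74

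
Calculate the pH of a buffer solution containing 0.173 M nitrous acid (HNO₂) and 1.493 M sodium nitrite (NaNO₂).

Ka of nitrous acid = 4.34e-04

pKa = -log(4.34e-04) = 3.36. pH = pKa + log([A⁻]/[HA]) = 3.36 + log(1.493/0.173)

pH = 4.30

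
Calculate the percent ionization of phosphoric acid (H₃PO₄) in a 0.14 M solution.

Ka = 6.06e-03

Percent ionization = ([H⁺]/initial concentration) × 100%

Using Ka equilibrium: x² + Ka×x - Ka×C = 0. Solving: [H⁺] = 2.6254e-02. Percent = (2.6254e-02/0.14) × 100

Percent ionization = 18.8%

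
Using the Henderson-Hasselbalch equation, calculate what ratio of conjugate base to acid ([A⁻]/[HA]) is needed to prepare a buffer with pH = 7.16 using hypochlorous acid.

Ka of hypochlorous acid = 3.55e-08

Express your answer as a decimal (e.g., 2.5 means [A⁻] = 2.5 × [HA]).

pKa = -log(3.55e-08) = 7.4498. pH = pKa + log([A⁻]/[HA]), so log([A⁻]/[HA]) = pH − pKa = 7.16 − 7.4498 = -0.2898. [A⁻]/[HA] = 10^(-0.2898) = 0.513

[A⁻]/[HA] = 0.513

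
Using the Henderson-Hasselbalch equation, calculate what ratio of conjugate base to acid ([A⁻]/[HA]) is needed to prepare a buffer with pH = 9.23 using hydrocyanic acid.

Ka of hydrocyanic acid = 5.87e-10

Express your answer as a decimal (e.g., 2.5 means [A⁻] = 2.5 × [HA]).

pKa = -log(5.87e-10) = 9.2314. pH = pKa + log([A⁻]/[HA]), so log([A⁻]/[HA]) = pH − pKa = 9.23 − 9.2314 = -0.0014. [A⁻]/[HA] = 10^(-0.0014) = 0.997

[A⁻]/[HA] = 0.997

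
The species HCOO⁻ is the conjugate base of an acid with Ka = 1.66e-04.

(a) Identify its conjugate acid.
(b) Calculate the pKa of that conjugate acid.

(a) The conjugate acid is formed by adding one H⁺ to HCOO⁻, giving HCOOH. (b) pKa = -log(Ka) = -log(1.66e-04) = 3.78.

Conjugate acid: HCOOH; pK_a = 3.78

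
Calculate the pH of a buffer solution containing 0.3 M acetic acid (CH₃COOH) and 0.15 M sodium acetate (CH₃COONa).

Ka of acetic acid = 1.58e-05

pKa = -log(1.58e-05) = 4.80. pH = pKa + log([A⁻]/[HA]) = 4.80 + log(0.15/0.3)

pH = 4.50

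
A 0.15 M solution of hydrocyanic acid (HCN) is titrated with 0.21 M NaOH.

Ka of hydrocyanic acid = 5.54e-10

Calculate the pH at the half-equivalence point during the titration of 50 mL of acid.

At half-equivalence [HA] = [A⁻], so Henderson-Hasselbalch gives pH = pKa = -log(5.54e-10) = 9.26.

pH = pKa = 9.26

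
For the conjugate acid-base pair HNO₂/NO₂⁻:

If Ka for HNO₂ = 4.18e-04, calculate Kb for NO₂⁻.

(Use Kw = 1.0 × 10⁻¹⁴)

For a conjugate pair Ka × Kb = Kw, so Kb = Kw/Ka = 1.0 × 10⁻¹⁴ / 4.18e-04 = 2.39e-11.

K_b = 2.39e-11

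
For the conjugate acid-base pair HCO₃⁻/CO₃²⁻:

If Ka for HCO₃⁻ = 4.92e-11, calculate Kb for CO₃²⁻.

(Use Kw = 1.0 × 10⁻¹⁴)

For a conjugate pair Ka × Kb = Kw, so Kb = Kw/Ka = 1.0 × 10⁻¹⁴ / 4.92e-11 = 2.03e-04.

K_b = 2.03e-04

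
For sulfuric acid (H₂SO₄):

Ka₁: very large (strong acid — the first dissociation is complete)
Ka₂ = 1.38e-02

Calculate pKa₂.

pKa₂ = -log(Ka₂) = -log(1.38e-02) = 1.86.

pK_{a2} = 1.86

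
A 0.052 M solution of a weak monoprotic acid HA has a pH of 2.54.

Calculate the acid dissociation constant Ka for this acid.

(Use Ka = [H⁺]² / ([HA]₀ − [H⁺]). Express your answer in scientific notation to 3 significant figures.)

[H⁺] = 10^(−pH) = 10^(−2.54) = 2.884e-03 M. For HA ⇌ H⁺ + A⁻, Ka = [H⁺][A⁻]/[HA] = [H⁺]² / ([HA]₀ − [H⁺]) = (2.884e-03)² / (0.052 − 2.884e-03) = 1.69e-04.

K_a = 1.69e-04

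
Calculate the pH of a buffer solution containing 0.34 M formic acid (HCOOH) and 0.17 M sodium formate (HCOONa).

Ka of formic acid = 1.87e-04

pKa = -log(1.87e-04) = 3.73. pH = pKa + log([A⁻]/[HA]) = 3.73 + log(0.17/0.34)

pH = 3.43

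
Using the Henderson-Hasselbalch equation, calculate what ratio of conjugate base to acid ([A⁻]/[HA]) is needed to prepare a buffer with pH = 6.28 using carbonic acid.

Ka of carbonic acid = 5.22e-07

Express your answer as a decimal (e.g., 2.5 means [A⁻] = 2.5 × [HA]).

pKa = -log(5.22e-07) = 6.2823. pH = pKa + log([A⁻]/[HA]), so log([A⁻]/[HA]) = pH − pKa = 6.28 − 6.2823 = -0.0023. [A⁻]/[HA] = 10^(-0.0023) = 0.995

[A⁻]/[HA] = 0.995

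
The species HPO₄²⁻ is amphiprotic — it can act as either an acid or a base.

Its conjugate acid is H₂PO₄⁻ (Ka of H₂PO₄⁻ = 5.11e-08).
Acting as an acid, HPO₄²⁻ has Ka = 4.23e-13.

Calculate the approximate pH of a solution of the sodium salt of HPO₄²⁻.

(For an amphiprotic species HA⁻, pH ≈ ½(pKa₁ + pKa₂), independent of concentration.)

pKa₁ = -log(5.11e-08) = 7.29; pKa₂ = -log(4.23e-13) = 12.37. For an amphiprotic species, pH ≈ ½(pKa₁ + pKa₂) = ½(7.29 + 12.37) = 9.83.

pH = 9.83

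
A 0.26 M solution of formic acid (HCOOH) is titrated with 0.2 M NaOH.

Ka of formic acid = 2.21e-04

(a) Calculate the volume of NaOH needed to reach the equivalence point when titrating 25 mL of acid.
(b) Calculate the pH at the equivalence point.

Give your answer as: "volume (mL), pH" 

moles acid = 0.26 × 25/1000 = 0.0065 mol; V_base = moles/0.2 × 1000 = 32.5 mL. At equivalence only the conjugate base is present: [A⁻] = 0.0065/0.057 = 1.1304e-01 M. Kb = Kw/Ka = 4.52e-11; [OH⁻] = √(Kb × [A⁻]) = 2.2617e-06; pOH = 5.65; pH = 14 - pOH = 8.35.

V = 32.5 mL, pH = 8.35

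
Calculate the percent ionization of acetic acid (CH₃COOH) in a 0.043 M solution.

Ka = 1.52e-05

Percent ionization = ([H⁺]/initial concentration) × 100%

Using Ka equilibrium: x² + Ka×x - Ka×C = 0. Solving: [H⁺] = 8.0089e-04. Percent = (8.0089e-04/0.043) × 100

Percent ionization = 1.86%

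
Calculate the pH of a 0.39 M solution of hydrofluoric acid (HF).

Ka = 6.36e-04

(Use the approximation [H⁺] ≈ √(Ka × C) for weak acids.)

[H⁺] = √(Ka × C) = √(6.36e-04 × 0.39) = 1.5749e-02. pH = -log(1.5749e-02)

pH = 1.80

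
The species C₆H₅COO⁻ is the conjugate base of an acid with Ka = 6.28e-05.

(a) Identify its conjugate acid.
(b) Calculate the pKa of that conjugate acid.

(a) The conjugate acid is formed by adding one H⁺ to C₆H₅COO⁻, giving C₆H₅COOH. (b) pKa = -log(Ka) = -log(6.28e-05) = 4.20.

Conjugate acid: C₆H₅COOH; pK_a = 4.20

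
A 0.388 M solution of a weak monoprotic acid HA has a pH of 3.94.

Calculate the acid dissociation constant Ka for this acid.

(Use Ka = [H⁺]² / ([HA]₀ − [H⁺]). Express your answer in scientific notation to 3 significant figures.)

[H⁺] = 10^(−pH) = 10^(−3.94) = 1.148e-04 M. For HA ⇌ H⁺ + A⁻, Ka = [H⁺][A⁻]/[HA] = [H⁺]² / ([HA]₀ − [H⁺]) = (1.148e-04)² / (0.388 − 1.148e-04) = 3.40e-08.

K_a = 3.40e-08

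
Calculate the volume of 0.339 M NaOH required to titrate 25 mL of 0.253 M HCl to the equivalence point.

At equivalence: moles acid = moles base. moles HCl = 0.253 × 25/1000 = 0.006325 mol. V_base = moles / 0.339 × 1000 = 18.7 mL.

V_{base} = 18.7 mL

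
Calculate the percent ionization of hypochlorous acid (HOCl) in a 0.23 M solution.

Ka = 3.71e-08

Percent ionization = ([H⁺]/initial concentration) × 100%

Using Ka equilibrium: x² + Ka×x - Ka×C = 0. Solving: [H⁺] = 9.2356e-05. Percent = (9.2356e-05/0.23) × 100

Percent ionization = 0.0402%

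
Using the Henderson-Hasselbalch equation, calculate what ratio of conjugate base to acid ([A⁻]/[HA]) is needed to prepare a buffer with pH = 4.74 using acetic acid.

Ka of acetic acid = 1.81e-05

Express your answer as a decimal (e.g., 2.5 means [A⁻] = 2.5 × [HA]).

pKa = -log(1.81e-05) = 4.7423. pH = pKa + log([A⁻]/[HA]), so log([A⁻]/[HA]) = pH − pKa = 4.74 − 4.7423 = -0.0023. [A⁻]/[HA] = 10^(-0.0023) = 0.995

[A⁻]/[HA] = 0.995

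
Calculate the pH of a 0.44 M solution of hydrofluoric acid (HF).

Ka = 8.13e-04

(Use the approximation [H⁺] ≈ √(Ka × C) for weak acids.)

[H⁺] = √(Ka × C) = √(8.13e-04 × 0.44) = 1.8913e-02. pH = -log(1.8913e-02)

pH = 1.72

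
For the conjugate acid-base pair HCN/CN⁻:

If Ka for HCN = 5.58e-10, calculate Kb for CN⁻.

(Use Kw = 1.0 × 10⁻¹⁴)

For a conjugate pair Ka × Kb = Kw, so Kb = Kw/Ka = 1.0 × 10⁻¹⁴ / 5.58e-10 = 1.79e-05.

K_b = 1.79e-05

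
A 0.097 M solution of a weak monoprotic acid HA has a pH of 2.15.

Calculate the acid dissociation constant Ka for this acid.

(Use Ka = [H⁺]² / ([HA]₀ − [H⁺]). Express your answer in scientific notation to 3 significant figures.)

[H⁺] = 10^(−pH) = 10^(−2.15) = 7.079e-03 M. For HA ⇌ H⁺ + A⁻, Ka = [H⁺][A⁻]/[HA] = [H⁺]² / ([HA]₀ − [H⁺]) = (7.079e-03)² / (0.097 − 7.079e-03) = 5.57e-04.

K_a = 5.57e-04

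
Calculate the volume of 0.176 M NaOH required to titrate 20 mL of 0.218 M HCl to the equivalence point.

At equivalence: moles acid = moles base. moles HCl = 0.218 × 20/1000 = 0.00436 mol. V_base = moles / 0.176 × 1000 = 24.8 mL.

V_{base} = 24.8 mL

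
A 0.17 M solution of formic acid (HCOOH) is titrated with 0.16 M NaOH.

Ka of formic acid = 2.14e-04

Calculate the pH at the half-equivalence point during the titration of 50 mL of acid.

At half-equivalence [HA] = [A⁻], so Henderson-Hasselbalch gives pH = pKa = -log(2.14e-04) = 3.67.

pH = pKa = 3.67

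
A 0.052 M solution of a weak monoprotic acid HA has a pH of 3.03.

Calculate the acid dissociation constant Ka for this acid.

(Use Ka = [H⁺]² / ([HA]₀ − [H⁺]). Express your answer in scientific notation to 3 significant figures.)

[H⁺] = 10^(−pH) = 10^(−3.03) = 9.333e-04 M. For HA ⇌ H⁺ + A⁻, Ka = [H⁺][A⁻]/[HA] = [H⁺]² / ([HA]₀ − [H⁺]) = (9.333e-04)² / (0.052 − 9.333e-04) = 1.71e-05.

K_a = 1.71e-05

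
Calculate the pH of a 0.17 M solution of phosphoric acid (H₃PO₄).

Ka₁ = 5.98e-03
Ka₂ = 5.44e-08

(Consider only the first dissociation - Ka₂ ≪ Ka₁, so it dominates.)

First dissociation dominates. From Ka₁ = [H⁺][HA⁻]/[H₂A], x² + Ka₁·x − Ka₁·C = 0 with C = 0.17 M and Ka₁ = 5.98e-03. Solving: [H⁺] = (−Ka₁ + √(Ka₁² + 4·Ka₁·C)) / 2 = 2.9034e-02 M. pH = -log(2.9034e-02) = 1.54.

pH = 1.54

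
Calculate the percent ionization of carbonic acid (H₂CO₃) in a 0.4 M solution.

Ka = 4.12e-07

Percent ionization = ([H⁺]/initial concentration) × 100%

Using Ka equilibrium: x² + Ka×x - Ka×C = 0. Solving: [H⁺] = 4.0575e-04. Percent = (4.0575e-04/0.4) × 100

Percent ionization = 0.101%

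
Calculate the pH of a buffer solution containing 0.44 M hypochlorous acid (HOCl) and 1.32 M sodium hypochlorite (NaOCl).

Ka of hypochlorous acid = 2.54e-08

pKa = -log(2.54e-08) = 7.60. pH = pKa + log([A⁻]/[HA]) = 7.60 + log(1.32/0.44)

pH = 8.07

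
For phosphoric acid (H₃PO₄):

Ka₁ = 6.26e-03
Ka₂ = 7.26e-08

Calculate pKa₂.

pKa₂ = -log(Ka₂) = -log(7.26e-08) = 7.14.

pK_{a2} = 7.14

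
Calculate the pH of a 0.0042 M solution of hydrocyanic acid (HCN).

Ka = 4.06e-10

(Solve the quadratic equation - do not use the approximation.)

x² + Ka×x - Ka×C = 0. Using quadratic formula: [H⁺] = 1.3056e-06

pH = 5.88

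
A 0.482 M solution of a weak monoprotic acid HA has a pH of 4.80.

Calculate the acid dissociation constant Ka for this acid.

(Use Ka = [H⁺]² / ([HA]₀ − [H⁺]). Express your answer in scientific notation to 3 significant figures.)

[H⁺] = 10^(−pH) = 10^(−4.80) = 1.585e-05 M. For HA ⇌ H⁺ + A⁻, Ka = [H⁺][A⁻]/[HA] = [H⁺]² / ([HA]₀ − [H⁺]) = (1.585e-05)² / (0.482 − 1.585e-05) = 5.21e-10.

K_a = 5.21e-10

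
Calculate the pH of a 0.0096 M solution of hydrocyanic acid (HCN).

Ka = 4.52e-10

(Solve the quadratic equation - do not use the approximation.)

x² + Ka×x - Ka×C = 0. Using quadratic formula: [H⁺] = 2.0828e-06

pH = 5.68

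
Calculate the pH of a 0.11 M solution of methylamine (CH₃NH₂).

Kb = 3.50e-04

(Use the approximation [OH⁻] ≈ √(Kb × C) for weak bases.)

[OH⁻] = √(Kb × C) = √(3.50e-04 × 0.11) = 6.2048e-03. pOH = 2.21, pH = 14 - pOH

pH = 11.79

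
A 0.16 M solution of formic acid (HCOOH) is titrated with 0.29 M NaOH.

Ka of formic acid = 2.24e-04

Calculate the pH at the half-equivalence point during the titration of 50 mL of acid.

At half-equivalence [HA] = [A⁻], so Henderson-Hasselbalch gives pH = pKa = -log(2.24e-04) = 3.65.

pH = pKa = 3.65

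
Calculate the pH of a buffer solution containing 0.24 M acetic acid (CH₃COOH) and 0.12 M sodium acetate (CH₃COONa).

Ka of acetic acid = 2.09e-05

pKa = -log(2.09e-05) = 4.68. pH = pKa + log([A⁻]/[HA]) = 4.68 + log(0.12/0.24)

pH = 4.38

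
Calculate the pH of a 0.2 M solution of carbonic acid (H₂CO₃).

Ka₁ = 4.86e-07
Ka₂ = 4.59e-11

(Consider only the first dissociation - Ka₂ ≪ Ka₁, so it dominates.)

First dissociation dominates. From Ka₁ = [H⁺][HA⁻]/[H₂A], x² + Ka₁·x − Ka₁·C = 0 with C = 0.2 M and Ka₁ = 4.86e-07. Solving: [H⁺] = (−Ka₁ + √(Ka₁² + 4·Ka₁·C)) / 2 = 3.1153e-04 M. pH = -log(3.1153e-04) = 3.51.

pH = 3.51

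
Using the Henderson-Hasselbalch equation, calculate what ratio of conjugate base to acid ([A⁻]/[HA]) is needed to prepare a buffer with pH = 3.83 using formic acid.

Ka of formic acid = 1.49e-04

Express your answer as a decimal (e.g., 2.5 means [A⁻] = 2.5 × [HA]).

pKa = -log(1.49e-04) = 3.8268. pH = pKa + log([A⁻]/[HA]), so log([A⁻]/[HA]) = pH − pKa = 3.83 − 3.8268 = 0.0032. [A⁻]/[HA] = 10^(0.0032) = 1.01

[A⁻]/[HA] = 1.01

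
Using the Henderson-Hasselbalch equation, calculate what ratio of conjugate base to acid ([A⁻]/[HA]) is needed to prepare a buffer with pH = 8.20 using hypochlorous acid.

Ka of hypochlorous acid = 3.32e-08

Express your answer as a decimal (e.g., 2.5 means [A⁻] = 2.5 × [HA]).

pKa = -log(3.32e-08) = 7.4789. pH = pKa + log([A⁻]/[HA]), so log([A⁻]/[HA]) = pH − pKa = 8.20 − 7.4789 = 0.7211. [A⁻]/[HA] = 10^(0.7211) = 5.26

[A⁻]/[HA] = 5.26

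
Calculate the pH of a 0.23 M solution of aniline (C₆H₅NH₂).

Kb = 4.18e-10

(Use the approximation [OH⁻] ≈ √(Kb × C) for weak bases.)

[OH⁻] = √(Kb × C) = √(4.18e-10 × 0.23) = 9.8051e-06. pOH = 5.01, pH = 14 - pOH

pH = 8.99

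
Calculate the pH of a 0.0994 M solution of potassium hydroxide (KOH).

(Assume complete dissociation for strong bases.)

[OH⁻] = 0.0994 M for strong base. pOH = -log[OH⁻] = 1.00, pH = 14 - pOH

pH = 13.00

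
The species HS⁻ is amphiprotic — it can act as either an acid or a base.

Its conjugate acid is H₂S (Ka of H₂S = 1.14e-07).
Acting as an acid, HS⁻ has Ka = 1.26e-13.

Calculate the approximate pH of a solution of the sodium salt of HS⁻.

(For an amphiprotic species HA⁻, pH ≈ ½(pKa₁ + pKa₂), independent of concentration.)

pKa₁ = -log(1.14e-07) = 6.94; pKa₂ = -log(1.26e-13) = 12.90. For an amphiprotic species, pH ≈ ½(pKa₁ + pKa₂) = ½(6.94 + 12.90) = 9.92.

pH = 9.92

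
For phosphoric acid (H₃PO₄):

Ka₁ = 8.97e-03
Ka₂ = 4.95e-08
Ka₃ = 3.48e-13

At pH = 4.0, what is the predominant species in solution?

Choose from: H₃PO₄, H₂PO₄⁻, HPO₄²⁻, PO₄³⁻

pKa₁ = 2.05, pKa₂ = 7.31, pKa₃ = 12.46. For a polyprotic acid the predominant species crosses at each pKa: below pKa_n the protonated form dominates, above it the deprotonated form does. At pH = 4.0, the predominant species is H₂PO₄⁻.

H₂PO₄⁻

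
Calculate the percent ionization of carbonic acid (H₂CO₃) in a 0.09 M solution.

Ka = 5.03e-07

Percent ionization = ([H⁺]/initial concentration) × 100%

Using Ka equilibrium: x² + Ka×x - Ka×C = 0. Solving: [H⁺] = 2.1252e-04. Percent = (2.1252e-04/0.09) × 100

Percent ionization = 0.236%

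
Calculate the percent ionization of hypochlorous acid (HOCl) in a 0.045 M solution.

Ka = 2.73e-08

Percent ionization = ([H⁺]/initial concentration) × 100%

Using Ka equilibrium: x² + Ka×x - Ka×C = 0. Solving: [H⁺] = 3.5036e-05. Percent = (3.5036e-05/0.045) × 100

Percent ionization = 0.0779%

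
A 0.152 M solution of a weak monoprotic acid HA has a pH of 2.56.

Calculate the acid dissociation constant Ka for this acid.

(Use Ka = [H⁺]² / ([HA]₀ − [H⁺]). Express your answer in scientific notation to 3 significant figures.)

[H⁺] = 10^(−pH) = 10^(−2.56) = 2.754e-03 M. For HA ⇌ H⁺ + A⁻, Ka = [H⁺][A⁻]/[HA] = [H⁺]² / ([HA]₀ − [H⁺]) = (2.754e-03)² / (0.152 − 2.754e-03) = 5.08e-05.

K_a = 5.08e-05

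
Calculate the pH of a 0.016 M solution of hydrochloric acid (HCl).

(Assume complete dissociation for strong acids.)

[H⁺] = 0.016 M for strong acid. pH = -log[H⁺] = -log(0.016)

pH = 1.80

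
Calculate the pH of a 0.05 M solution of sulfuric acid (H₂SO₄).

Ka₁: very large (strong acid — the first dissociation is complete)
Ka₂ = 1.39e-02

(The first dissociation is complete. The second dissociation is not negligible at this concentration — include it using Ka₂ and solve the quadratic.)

First dissociation is complete: [H⁺]₀ = [HSO₄⁻]₀ = C = 0.05 M. Second dissociation HSO₄⁻ ⇌ H⁺ + SO₄²⁻: let x = [SO₄²⁻]. Ka₂ = (C + x)·x / (C − x) = 1.39e-02 → x² + (C + Ka₂)·x − Ka₂·C = 0 → x² + 0.06390·x − 6.950e-04 = 0. x = (−0.06390 + √(0.06390² + 4 × 6.950e-04)) / 2 = 9.4722e-03 M. [H⁺] = C + x = 0.05 + 9.4722e-03 = 5.9472e-02 M. pH = -log(5.9472e-02) = 1.23.

pH = 1.23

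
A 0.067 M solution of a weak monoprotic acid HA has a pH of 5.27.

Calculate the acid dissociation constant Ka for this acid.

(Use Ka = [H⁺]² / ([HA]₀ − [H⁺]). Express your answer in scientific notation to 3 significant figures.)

[H⁺] = 10^(−pH) = 10^(−5.27) = 5.370e-06 M. For HA ⇌ H⁺ + A⁻, Ka = [H⁺][A⁻]/[HA] = [H⁺]² / ([HA]₀ − [H⁺]) = (5.370e-06)² / (0.067 − 5.370e-06) = 4.30e-10.

K_a = 4.30e-10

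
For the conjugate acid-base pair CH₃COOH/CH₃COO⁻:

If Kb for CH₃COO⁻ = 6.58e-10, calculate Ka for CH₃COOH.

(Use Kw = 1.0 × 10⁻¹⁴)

For a conjugate pair Ka × Kb = Kw, so Ka = Kw/Kb = 1.0 × 10⁻¹⁴ / 6.58e-10 = 1.52e-05.

K_a = 1.52e-05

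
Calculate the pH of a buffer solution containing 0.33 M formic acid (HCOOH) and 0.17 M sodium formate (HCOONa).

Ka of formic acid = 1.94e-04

pKa = -log(1.94e-04) = 3.71. pH = pKa + log([A⁻]/[HA]) = 3.71 + log(0.17/0.33)

pH = 3.42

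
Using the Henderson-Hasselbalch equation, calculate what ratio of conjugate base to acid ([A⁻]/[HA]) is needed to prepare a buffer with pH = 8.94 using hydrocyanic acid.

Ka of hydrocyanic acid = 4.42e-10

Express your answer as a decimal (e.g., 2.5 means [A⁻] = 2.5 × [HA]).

pKa = -log(4.42e-10) = 9.3546. pH = pKa + log([A⁻]/[HA]), so log([A⁻]/[HA]) = pH − pKa = 8.94 − 9.3546 = -0.4146. [A⁻]/[HA] = 10^(-0.4146) = 0.385

[A⁻]/[HA] = 0.385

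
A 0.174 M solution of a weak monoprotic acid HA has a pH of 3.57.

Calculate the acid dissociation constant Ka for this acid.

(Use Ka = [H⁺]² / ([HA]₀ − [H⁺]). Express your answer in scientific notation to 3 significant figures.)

[H⁺] = 10^(−pH) = 10^(−3.57) = 2.692e-04 M. For HA ⇌ H⁺ + A⁻, Ka = [H⁺][A⁻]/[HA] = [H⁺]² / ([HA]₀ − [H⁺]) = (2.692e-04)² / (0.174 − 2.692e-04) = 4.17e-07.

K_a = 4.17e-07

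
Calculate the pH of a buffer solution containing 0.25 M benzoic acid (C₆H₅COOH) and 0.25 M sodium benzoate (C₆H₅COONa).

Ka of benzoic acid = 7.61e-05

pKa = -log(7.61e-05) = 4.12. pH = pKa + log([A⁻]/[HA]) = 4.12 + log(0.25/0.25)

pH = 4.12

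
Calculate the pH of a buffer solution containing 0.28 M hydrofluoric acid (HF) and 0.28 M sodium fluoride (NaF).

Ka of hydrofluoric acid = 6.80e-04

pKa = -log(6.80e-04) = 3.17. pH = pKa + log([A⁻]/[HA]) = 3.17 + log(0.28/0.28)

pH = 3.17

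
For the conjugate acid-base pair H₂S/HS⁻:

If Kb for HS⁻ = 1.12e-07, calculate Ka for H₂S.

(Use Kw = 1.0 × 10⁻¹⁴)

For a conjugate pair Ka × Kb = Kw, so Ka = Kw/Kb = 1.0 × 10⁻¹⁴ / 1.12e-07 = 8.93e-08.

K_a = 8.93e-08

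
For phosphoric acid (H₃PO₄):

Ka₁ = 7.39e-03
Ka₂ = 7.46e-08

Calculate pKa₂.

pKa₂ = -log(Ka₂) = -log(7.46e-08) = 7.13.

pK_{a2} = 7.13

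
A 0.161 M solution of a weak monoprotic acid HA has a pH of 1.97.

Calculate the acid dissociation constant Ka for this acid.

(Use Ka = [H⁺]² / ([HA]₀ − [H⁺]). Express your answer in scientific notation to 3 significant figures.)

[H⁺] = 10^(−pH) = 10^(−1.97) = 1.072e-02 M. For HA ⇌ H⁺ + A⁻, Ka = [H⁺][A⁻]/[HA] = [H⁺]² / ([HA]₀ − [H⁺]) = (1.072e-02)² / (0.161 − 1.072e-02) = 7.64e-04.

K_a = 7.64e-04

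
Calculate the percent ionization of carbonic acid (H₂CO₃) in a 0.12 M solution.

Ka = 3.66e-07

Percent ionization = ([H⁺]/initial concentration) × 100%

Using Ka equilibrium: x² + Ka×x - Ka×C = 0. Solving: [H⁺] = 2.0939e-04. Percent = (2.0939e-04/0.12) × 100

Percent ionization = 0.174%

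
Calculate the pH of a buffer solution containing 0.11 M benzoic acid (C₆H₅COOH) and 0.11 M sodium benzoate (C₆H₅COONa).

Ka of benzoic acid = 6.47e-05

pKa = -log(6.47e-05) = 4.19. pH = pKa + log([A⁻]/[HA]) = 4.19 + log(0.11/0.11)

pH = 4.19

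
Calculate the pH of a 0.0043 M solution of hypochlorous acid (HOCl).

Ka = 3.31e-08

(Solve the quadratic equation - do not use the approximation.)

x² + Ka×x - Ka×C = 0. Using quadratic formula: [H⁺] = 1.1914e-05

pH = 4.92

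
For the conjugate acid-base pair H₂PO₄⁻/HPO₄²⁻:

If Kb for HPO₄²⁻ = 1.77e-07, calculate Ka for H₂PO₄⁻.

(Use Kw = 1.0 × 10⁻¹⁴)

For a conjugate pair Ka × Kb = Kw, so Ka = Kw/Kb = 1.0 × 10⁻¹⁴ / 1.77e-07 = 5.65e-08.

K_a = 5.65e-08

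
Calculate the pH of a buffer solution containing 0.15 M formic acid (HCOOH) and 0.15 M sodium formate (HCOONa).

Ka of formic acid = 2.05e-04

pKa = -log(2.05e-04) = 3.69. pH = pKa + log([A⁻]/[HA]) = 3.69 + log(0.15/0.15)

pH = 3.69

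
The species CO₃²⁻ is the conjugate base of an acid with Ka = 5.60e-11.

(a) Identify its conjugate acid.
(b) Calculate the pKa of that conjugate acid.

(a) The conjugate acid is formed by adding one H⁺ to CO₃²⁻, giving HCO₃⁻. (b) pKa = -log(Ka) = -log(5.60e-11) = 10.25.

Conjugate acid: HCO₃⁻; pK_a = 10.25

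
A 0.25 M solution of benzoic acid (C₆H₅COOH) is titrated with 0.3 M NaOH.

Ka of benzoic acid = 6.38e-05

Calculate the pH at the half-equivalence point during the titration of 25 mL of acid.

At half-equivalence [HA] = [A⁻], so Henderson-Hasselbalch gives pH = pKa = -log(6.38e-05) = 4.20.

pH = pKa = 4.20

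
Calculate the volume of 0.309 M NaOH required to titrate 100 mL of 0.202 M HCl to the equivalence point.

At equivalence: moles acid = moles base. moles HCl = 0.202 × 100/1000 = 0.0202 mol. V_base = moles / 0.309 × 1000 = 65.4 mL.

V_{base} = 65.4 mL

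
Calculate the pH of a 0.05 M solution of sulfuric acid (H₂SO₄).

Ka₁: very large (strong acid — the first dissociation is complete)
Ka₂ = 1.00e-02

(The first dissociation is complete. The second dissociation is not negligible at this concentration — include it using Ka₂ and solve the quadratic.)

First dissociation is complete: [H⁺]₀ = [HSO₄⁻]₀ = C = 0.05 M. Second dissociation HSO₄⁻ ⇌ H⁺ + SO₄²⁻: let x = [SO₄²⁻]. Ka₂ = (C + x)·x / (C − x) = 1.00e-02 → x² + (C + Ka₂)·x − Ka₂·C = 0 → x² + 0.06000·x − 5.000e-04 = 0. x = (−0.06000 + √(0.06000² + 4 × 5.000e-04)) / 2 = 7.4166e-03 M. [H⁺] = C + x = 0.05 + 7.4166e-03 = 5.7417e-02 M. pH = -log(5.7417e-02) = 1.24.

pH = 1.24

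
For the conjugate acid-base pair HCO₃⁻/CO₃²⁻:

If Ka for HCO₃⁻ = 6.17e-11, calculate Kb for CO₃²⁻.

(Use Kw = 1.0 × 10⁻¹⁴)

For a conjugate pair Ka × Kb = Kw, so Kb = Kw/Ka = 1.0 × 10⁻¹⁴ / 6.17e-11 = 1.62e-04.

K_b = 1.62e-04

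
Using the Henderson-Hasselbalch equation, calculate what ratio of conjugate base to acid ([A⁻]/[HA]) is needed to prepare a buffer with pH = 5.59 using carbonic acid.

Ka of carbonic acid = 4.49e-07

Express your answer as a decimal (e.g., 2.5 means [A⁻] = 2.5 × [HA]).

pKa = -log(4.49e-07) = 6.3478. pH = pKa + log([A⁻]/[HA]), so log([A⁻]/[HA]) = pH − pKa = 5.59 − 6.3478 = -0.7578. [A⁻]/[HA] = 10^(-0.7578) = 0.175

[A⁻]/[HA] = 0.175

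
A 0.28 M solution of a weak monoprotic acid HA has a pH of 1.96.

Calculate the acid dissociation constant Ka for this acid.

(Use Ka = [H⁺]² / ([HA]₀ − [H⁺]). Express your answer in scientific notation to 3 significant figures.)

[H⁺] = 10^(−pH) = 10^(−1.96) = 1.096e-02 M. For HA ⇌ H⁺ + A⁻, Ka = [H⁺][A⁻]/[HA] = [H⁺]² / ([HA]₀ − [H⁺]) = (1.096e-02)² / (0.28 − 1.096e-02) = 4.47e-04.

K_a = 4.47e-04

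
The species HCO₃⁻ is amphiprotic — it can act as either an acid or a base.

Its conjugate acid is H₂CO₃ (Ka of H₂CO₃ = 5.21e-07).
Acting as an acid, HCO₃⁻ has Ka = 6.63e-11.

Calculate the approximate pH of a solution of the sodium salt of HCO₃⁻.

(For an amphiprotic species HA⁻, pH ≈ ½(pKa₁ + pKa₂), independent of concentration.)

pKa₁ = -log(5.21e-07) = 6.28; pKa₂ = -log(6.63e-11) = 10.18. For an amphiprotic species, pH ≈ ½(pKa₁ + pKa₂) = ½(6.28 + 10.18) = 8.23.

pH = 8.23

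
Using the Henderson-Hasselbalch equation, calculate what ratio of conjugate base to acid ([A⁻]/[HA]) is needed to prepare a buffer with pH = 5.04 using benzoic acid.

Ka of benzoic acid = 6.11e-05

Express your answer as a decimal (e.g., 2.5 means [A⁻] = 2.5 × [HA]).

pKa = -log(6.11e-05) = 4.2140. pH = pKa + log([A⁻]/[HA]), so log([A⁻]/[HA]) = pH − pKa = 5.04 − 4.2140 = 0.8260. [A⁻]/[HA] = 10^(0.8260) = 6.70

[A⁻]/[HA] = 6.70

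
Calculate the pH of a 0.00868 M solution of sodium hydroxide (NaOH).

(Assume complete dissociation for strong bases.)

[OH⁻] = 0.00868 M for strong base. pOH = -log[OH⁻] = 2.06, pH = 14 - pOH

pH = 11.94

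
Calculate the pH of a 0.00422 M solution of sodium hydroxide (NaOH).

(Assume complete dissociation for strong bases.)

[OH⁻] = 0.00422 M for strong base. pOH = -log[OH⁻] = 2.37, pH = 14 - pOH

pH = 11.63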